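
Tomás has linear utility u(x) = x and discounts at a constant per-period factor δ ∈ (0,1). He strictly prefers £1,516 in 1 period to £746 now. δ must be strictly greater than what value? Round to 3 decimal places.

δ > 0.492

Comparing present values: 746 < δ·1516.
Dividing through by 1516 gives δ > 0.49208.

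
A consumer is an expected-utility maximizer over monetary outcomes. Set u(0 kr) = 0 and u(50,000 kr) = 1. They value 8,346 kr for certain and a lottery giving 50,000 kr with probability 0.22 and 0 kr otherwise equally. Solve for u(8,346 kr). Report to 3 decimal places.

0.220

By the standard-gamble method, u(8,346 kr) is just the indifference probability on the best outcome: 0.22.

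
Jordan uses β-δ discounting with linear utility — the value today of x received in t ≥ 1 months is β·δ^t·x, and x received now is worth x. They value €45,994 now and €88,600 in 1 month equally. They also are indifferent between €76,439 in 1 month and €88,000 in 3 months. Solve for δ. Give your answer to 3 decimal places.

Both payoffs in the second observation are in the future, so β drops out: δ^1·76439 = δ^3·88000 ⇒ δ^2 = 76439/88000 = 0.86862, so δ = 0.93200.

δ ≈ 0.932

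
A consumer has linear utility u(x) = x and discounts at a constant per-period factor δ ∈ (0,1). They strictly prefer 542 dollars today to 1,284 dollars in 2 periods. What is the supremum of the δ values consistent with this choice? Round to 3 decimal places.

Under u(x) = x this choice says 542 > δ^2·1284.
Hence δ^2 < 542/1284 = 0.42212, and x ↦ x^(1/2) is increasing on (0,∞).
δ < (542/1284)^(1/2) ≈ 0.650.

δ < 0.650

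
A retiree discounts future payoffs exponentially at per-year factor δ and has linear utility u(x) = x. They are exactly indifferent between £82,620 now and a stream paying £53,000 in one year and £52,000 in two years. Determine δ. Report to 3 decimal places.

δ ≈ 0.850

The stream is worth 53000δ + 52000δ² today, so 53000δ + 52000δ² = 82620.
So 52000δ² + 53000δ − 82620 = 0.
By the quadratic formula (taking the positive root), δ = (−53000 + √19993960000.00) / 104000 ≈ 0.850.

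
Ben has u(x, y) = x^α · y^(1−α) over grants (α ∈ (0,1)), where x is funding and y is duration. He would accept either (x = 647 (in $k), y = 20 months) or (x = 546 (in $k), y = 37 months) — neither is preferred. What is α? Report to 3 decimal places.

α ≈ 0.784

Set the two utilities equal: 647^α·20^(1−α) = 546^α·37^(1−α).
Taking logs: α·ln 647 + (1−α)·ln 20 = α·ln 546 + (1−α)·ln 37, i.e. α·0.169727 = (1−α)·0.615186.
Thus α·(0.784913) = 0.615186, so α = 0.615186/0.784913 ≈ 0.784.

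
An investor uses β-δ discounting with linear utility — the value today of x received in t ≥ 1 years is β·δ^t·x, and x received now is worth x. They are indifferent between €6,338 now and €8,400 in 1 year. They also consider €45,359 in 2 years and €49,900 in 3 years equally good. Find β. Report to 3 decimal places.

β ≈ 0.830

The second indifference involves only future payoffs, so β cancels: β·δ^2·45359 = β·δ^3·49900, giving δ = 45359/49900 = 0.90900.
Substituting δ into 6338 = β·δ·8400: β = 6338/(7635.583) ≈ 0.830.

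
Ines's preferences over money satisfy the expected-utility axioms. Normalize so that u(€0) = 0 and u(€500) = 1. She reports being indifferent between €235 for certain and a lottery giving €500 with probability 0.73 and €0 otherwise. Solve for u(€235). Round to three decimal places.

The indifference gives u(€235) = 0.73·u(€500) + 0.27·u(€0) = 0.73·1 + 0.27·0 = 0.73.

0.730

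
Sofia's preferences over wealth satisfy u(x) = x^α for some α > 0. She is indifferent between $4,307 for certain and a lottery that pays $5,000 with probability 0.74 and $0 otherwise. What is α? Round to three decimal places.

α ≈ 2.018

EU(lottery) = 0.74·5000^α + 0.26·0 = 0.74·5000^α.
Setting u(4307) equal to that: 4307^α = 0.74·5000^α ⇒ (4307/5000)^α = 0.74.
Taking logs: α·ln(4307/5000) = ln(0.74), so α = -0.301105 / -0.149196 ≈ 2.018.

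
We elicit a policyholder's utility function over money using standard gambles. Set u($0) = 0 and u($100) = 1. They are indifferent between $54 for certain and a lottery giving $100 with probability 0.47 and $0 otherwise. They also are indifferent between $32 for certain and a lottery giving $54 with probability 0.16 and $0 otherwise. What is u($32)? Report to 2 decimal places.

The first gamble pins u($54): it must equal 0.47·1 + 0.53·0 = 0.47.
The second indifference gives u($32) = 0.16·u($54) + 0.84·u($0) = 0.16·0.47 + 0.84·0.00 = 0.0752.

0.08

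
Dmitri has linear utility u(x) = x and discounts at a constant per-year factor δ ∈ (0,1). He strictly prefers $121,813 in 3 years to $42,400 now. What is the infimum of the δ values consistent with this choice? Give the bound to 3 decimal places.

δ > 0.703

Comparing present values: 42400 < δ^3·121813.
So δ^3 > 42400/121813 = 0.34807; taking the cube root of both positive sides preserves the inequality.
δ > 0.34807^(1/3) = 0.703.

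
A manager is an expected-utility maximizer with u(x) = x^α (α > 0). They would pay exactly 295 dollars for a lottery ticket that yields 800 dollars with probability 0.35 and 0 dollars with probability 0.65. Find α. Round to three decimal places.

α ≈ 1.052

Since u(0) = 0, the lottery's EU is 0.35·800^α.
Indifference: 295^α = 0.35·800^α, so (295/800)^α = 0.35.
α = ln(0.35) / ln(295/800) = -1.049822/-0.997636 ≈ 1.052.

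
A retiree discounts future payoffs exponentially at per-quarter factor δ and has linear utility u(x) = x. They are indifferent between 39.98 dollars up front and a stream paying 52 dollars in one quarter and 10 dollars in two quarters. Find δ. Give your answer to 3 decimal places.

Equating present values: 39.98 = 52δ + 10δ².
So 10δ² + 52δ − 39.98 = 0.
δ = (−52 + √(52² + 4·10·39.98)) / (2·10) = (−52 + √4303.20) / 20 ≈ 0.680.

δ ≈ 0.680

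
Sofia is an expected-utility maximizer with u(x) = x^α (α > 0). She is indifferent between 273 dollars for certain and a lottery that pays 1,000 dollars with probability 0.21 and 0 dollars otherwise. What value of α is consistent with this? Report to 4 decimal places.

α ≈ 1.2021

EU(lottery) = 0.21·1000^α + 0.79·0 = 0.21·1000^α.
Indifference: 273^α = 0.21·1000^α, so (273/1000)^α = 0.21.
Take logs: α = ln 0.21 / ln(273/1000) ≈ 1.202085.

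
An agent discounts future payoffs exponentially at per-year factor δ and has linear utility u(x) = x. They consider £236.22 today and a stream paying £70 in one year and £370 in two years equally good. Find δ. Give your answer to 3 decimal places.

δ ≈ 0.710

Present value of the stream is 70·δ + 370·δ². Indifference gives 70δ + 370δ² = 236.22.
That is, 370δ² + 70δ − 236.22 = 0, a quadratic in δ.
δ = (−70 + √(70² + 4·370·236.22)) / (2·370) = (−70 + √354505.60) / 740 ≈ 0.710.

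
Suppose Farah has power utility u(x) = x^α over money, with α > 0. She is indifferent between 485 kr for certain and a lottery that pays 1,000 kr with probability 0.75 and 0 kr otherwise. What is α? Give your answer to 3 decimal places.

α ≈ 0.398

The lottery's expected utility is 0.75·u(1000) + 0.25·u(0) = 0.75·1000^α (since u(0) = 0 for α > 0).
Indifference: 485^α = 0.75·1000^α, so (485/1000)^α = 0.75.
Taking logs: α·ln(485/1000) = ln(0.75), so α = -0.287682 / -0.723606 ≈ 0.398.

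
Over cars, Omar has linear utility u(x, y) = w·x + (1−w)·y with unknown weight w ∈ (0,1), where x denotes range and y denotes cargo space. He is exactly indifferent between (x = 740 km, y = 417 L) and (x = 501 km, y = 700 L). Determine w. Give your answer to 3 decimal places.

Indifference: w·740 + (1−w)·417 = w·501 + (1−w)·700.
w·(740−501) = (1−w)·(700−417), i.e. w·239 = (1−w)·283.
So w/(1−w) = 283/239 = 1.1841, giving w = 283/(239+283) = 0.542.

w = 0.542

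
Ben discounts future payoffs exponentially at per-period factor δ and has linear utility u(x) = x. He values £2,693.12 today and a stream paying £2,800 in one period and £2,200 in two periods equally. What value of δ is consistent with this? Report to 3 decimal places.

δ ≈ 0.640

Equating present values: 2693.12 = 2800δ + 2200δ².
So 2200δ² + 2800δ − 2693.12 = 0.
The positive root is δ = [−2800 + √(2800² + 4·2200·2693.12)] / (2·2200) = (−2800 + 5616.000)/4400 ≈ 0.640.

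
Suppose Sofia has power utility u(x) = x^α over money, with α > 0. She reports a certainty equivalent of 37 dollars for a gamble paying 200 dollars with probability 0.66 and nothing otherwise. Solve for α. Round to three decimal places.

EU(lottery) = 0.66·200^α + 0.34·0 = 0.66·200^α.
Indifference: 37^α = 0.66·200^α, so (37/200)^α = 0.66.
α = ln(0.66) / ln(37/200) = -0.415515/-1.687399 ≈ 0.246.

α ≈ 0.246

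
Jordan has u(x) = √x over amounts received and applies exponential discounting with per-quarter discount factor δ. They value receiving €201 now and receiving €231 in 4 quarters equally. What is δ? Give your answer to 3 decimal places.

δ ≈ 0.983

Equating discounted utilities: u(201) = δ^4·u(231) ⇒ δ^4 = u(201)/u(231).
With u(x) = √x: δ^4 = √201/√231 = √(201/231) = 0.93281.
Hence δ = (0.93281)^(1/4) = 0.98276.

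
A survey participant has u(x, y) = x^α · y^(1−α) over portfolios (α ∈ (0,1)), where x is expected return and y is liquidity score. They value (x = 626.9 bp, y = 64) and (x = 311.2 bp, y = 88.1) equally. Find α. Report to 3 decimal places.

Indifference: 626.9^α · 64^(1−α) = 311.2^α · 88.1^(1−α).
Taking logs: α·ln 626.9 + (1−α)·ln 64 = α·ln 311.2 + (1−α)·ln 88.1, i.e. α·0.700351 = (1−α)·0.319589.
Thus α·(1.019940) = 0.319589, so α = 0.319589/1.019940 ≈ 0.313.

α ≈ 0.313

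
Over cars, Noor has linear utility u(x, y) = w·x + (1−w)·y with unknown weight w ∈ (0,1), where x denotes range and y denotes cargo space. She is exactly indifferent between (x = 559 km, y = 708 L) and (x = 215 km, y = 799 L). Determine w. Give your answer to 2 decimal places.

w = 0.21

u(559,708) = u(215,799) means w·559 + (1−w)·708 = w·215 + (1−w)·799.
Rearranging, 344·w − 91·(1−w) = 0.
Hence w = 91/(344+91) = 91/435 = 0.21.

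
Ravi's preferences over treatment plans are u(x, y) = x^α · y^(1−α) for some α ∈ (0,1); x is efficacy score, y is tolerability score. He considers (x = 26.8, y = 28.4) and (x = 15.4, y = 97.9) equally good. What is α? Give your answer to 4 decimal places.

The Cobb–Douglas utilities coincide, so 26.8^α·28.4^(1−α) = 15.4^α·97.9^(1−α).
Rearrange to (26.8/15.4)^α = (97.9/28.4)^(1−α) and take logs: α·0.5540344 = (1−α)·1.2375574.
Thus α·(1.7915918) = 1.2375574, so α = 1.2375574/1.7915918 ≈ 0.6908.

α ≈ 0.6908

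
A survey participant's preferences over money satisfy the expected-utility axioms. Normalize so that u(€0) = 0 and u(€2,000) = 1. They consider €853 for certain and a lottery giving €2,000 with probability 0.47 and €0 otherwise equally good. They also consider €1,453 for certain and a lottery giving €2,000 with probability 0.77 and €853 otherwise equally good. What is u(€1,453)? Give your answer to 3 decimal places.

0.878

From the first indifference, u(€853) = 0.47·u(€2,000) + 0.53·u(€0) = 0.47·1 + 0.53·0 = 0.47.
The second indifference gives u(€1,453) = 0.77·u(€2,000) + 0.23·u(€853) = 0.77·1.00 + 0.23·0.47 = 0.8781.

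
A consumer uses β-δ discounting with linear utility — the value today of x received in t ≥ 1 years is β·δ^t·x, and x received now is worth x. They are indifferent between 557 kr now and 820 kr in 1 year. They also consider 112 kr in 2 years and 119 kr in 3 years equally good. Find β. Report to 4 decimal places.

Both payoffs in the second observation are in the future, so β drops out: δ^2·112 = δ^3·119 ⇒ δ = 112/119 = 0.94118.
Now use the now-vs-future pair: 557 = β·δ·820 gives β = 557/(0.94118·820) ≈ 0.7217.

β ≈ 0.7217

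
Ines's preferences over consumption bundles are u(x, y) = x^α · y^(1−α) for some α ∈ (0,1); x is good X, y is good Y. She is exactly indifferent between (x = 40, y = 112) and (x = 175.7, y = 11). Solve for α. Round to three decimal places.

α ≈ 0.611

Set the two utilities equal: 40^α·112^(1−α) = 175.7^α·11^(1−α).
(40/175.7)^α = (11/112)^(1−α); take logs: α·ln(40/175.7) = (1−α)·ln(11/112), i.e. α·-1.479899 = (1−α)·-2.320604.
With A = -1.479899 and B = -2.320604: α·A = (1−α)·B, so α = B/(A+B) = -2.320604/-3.800503 ≈ 0.611.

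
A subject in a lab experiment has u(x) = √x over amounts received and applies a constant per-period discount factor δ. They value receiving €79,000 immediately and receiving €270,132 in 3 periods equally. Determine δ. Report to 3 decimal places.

δ ≈ 0.815

Indifference means u(79000) = δ^3 · u(270132), so δ^3 = u(79000)/u(270132).
Since u(x) = √x, δ^3 = √(79000/270132) = 0.54079.
So δ = 0.54079^(1/3) ≈ 0.815.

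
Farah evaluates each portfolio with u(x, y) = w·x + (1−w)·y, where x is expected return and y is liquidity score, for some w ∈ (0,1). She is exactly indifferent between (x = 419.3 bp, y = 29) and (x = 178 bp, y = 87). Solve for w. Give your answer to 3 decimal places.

w = 0.194

u(419.3,29) = u(178,87) means w·419.3 + (1−w)·29 = w·178 + (1−w)·87.
Rearranging, 241.3·w − 58·(1−w) = 0.
So w/(1−w) = 58/241.3 = 0.2404, giving w = 58/(241.3+58) = 0.194.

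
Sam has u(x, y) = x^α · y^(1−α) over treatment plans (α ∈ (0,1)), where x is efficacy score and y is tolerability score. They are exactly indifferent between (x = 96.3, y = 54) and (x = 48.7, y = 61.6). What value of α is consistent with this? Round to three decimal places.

The Cobb–Douglas utilities coincide, so 96.3^α·54^(1−α) = 48.7^α·61.6^(1−α).
(96.3/48.7)^α = (61.6/54)^(1−α); take logs: α·ln(96.3/48.7) = (1−α)·ln(61.6/54), i.e. α·0.681789 = (1−α)·0.131678.
Thus α·(0.813467) = 0.131678, so α = 0.131678/0.813467 ≈ 0.162.

α ≈ 0.162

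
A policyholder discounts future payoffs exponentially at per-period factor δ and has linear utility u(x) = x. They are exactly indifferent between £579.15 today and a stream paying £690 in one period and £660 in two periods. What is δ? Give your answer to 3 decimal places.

δ ≈ 0.550

Present value of the stream is 690·δ + 660·δ². Indifference gives 690δ + 660δ² = 579.15.
Rearranged: 660δ² + 690δ − 579.15 = 0.
The positive root is δ = [−690 + √(690² + 4·660·579.15)] / (2·660) = (−690 + 1416.000)/1320 ≈ 0.550.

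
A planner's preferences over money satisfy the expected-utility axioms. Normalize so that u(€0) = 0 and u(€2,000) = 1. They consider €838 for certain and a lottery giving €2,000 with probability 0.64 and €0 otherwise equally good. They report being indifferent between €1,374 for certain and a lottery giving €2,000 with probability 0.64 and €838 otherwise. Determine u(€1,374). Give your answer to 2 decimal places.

First, u(€838) = 0.64·u(€2,000) + 0.36·u(€0) = 0.64.
The second indifference gives u(€1,374) = 0.64·u(€2,000) + 0.36·u(€838) = 0.64·1.00 + 0.36·0.64 = 0.8704.

0.87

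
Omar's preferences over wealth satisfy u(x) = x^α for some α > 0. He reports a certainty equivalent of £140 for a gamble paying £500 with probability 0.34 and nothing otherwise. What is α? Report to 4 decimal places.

α ≈ 0.8475

The lottery's expected utility is 0.34·u(500) + 0.66·u(0) = 0.34·500^α (since u(0) = 0 for α > 0).
Setting u(140) equal to that: 140^α = 0.34·500^α ⇒ (140/500)^α = 0.34.
α = ln(0.34) / ln(140/500) = -1.0788097/-1.2729657 ≈ 0.8475.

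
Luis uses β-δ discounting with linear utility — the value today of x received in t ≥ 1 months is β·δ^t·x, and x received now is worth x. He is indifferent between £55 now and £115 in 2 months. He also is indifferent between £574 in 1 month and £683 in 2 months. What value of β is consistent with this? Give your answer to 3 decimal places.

β ≈ 0.677

The second indifference involves only future payoffs, so β cancels: β·δ^1·574 = β·δ^2·683, giving δ = 574/683 = 0.84041.
Now use the now-vs-future pair: 55 = β·δ^2·115 gives β = 55/(0.70629·115) ≈ 0.677.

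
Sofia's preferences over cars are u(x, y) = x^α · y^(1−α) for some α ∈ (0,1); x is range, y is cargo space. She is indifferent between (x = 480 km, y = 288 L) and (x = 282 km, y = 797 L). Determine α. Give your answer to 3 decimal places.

Set the two utilities equal: 480^α·288^(1−α) = 282^α·797^(1−α).
(480/282)^α = (797/288)^(1−α); take logs: α·ln(480/282) = (1−α)·ln(797/288), i.e. α·0.531879 = (1−α)·1.017894.
With A = 0.531879 and B = 1.017894: α·A = (1−α)·B, so α = B/(A+B) = 1.017894/1.549773 ≈ 0.657.

α ≈ 0.657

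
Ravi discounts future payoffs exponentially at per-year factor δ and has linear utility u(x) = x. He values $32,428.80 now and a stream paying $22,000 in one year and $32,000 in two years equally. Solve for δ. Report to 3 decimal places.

Equating present values: 32428.80 = 22000δ + 32000δ².
That is, 32000δ² + 22000δ − 32428.80 = 0, a quadratic in δ.
δ = (−22000 + √(22000² + 4·32000·32428.80)) / (2·32000) = (−22000 + √4634886400.00) / 64000 ≈ 0.720.

δ ≈ 0.720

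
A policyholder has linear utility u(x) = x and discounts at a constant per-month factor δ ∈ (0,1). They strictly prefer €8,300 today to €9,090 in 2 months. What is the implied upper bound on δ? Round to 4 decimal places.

δ < 0.9556

Under u(x) = x this choice says 8300 > δ^2·9090.
Hence δ^2 < 8300/9090 = 0.91309, and x ↦ x^(1/2) is increasing on (0,∞).
δ < (8300/9090)^(1/2) ≈ 0.9556.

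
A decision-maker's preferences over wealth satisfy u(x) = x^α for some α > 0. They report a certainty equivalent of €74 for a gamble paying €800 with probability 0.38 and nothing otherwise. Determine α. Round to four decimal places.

α ≈ 0.4065

EU(lottery) = 0.38·800^α + 0.62·0 = 0.38·800^α.
Setting u(74) equal to that: 74^α = 0.38·800^α ⇒ (74/800)^α = 0.38.
Take logs: α = ln 0.38 / ln(74/800) ≈ 0.406455.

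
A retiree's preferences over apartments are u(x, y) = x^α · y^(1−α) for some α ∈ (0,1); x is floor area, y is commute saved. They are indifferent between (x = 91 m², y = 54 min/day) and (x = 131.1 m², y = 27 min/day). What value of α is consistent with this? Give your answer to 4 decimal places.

Set the two utilities equal: 91^α·54^(1−α) = 131.1^α·27^(1−α).
Taking logs: α·ln 91 + (1−α)·ln 54 = α·ln 131.1 + (1−α)·ln 27, i.e. α·-0.3651009 = (1−α)·-0.6931472.
Thus α·(-1.0582481) = -0.6931472, so α = -0.6931472/-1.0582481 ≈ 0.6550.

α ≈ 0.6550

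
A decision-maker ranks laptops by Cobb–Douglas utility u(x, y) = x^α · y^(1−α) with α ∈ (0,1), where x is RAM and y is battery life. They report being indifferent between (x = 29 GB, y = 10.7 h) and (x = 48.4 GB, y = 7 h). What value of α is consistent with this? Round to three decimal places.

α ≈ 0.453

The Cobb–Douglas utilities coincide, so 29^α·10.7^(1−α) = 48.4^α·7^(1−α).
(29/48.4)^α = (7/10.7)^(1−α); take logs: α·ln(29/48.4) = (1−α)·ln(7/10.7), i.e. α·-0.512204 = (1−α)·-0.424334.
So α/(1−α) = (-0.424334)/(-0.512204) = 0.828447, and α = 0.828447/1.828447 ≈ 0.453.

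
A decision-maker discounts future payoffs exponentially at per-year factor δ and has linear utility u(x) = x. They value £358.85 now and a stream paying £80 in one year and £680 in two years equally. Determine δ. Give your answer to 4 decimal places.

δ ≈ 0.6700

Equating present values: 358.85 = 80δ + 680δ².
Rearranged: 680δ² + 80δ − 358.85 = 0.
By the quadratic formula (taking the positive root), δ = (−80 + √982472.00) / 1360 ≈ 0.6700.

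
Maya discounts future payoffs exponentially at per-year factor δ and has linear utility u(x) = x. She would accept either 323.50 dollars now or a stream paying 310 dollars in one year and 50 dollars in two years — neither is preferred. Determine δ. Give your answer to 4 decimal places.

δ ≈ 0.9100

Present value of the stream is 310·δ + 50·δ². Indifference gives 310δ + 50δ² = 323.50.
So 50δ² + 310δ − 323.50 = 0.
By the quadratic formula (taking the positive root), δ = (−310 + √160800.00) / 100 ≈ 0.9100.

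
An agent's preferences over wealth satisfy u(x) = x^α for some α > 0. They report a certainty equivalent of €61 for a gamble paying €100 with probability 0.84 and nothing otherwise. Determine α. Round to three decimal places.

α ≈ 0.353

Since u(0) = 0, the lottery's EU is 0.84·100^α.
Setting u(61) equal to that: 61^α = 0.84·100^α ⇒ (61/100)^α = 0.84.
α = ln(0.84) / ln(61/100) = -0.174353/-0.494296 ≈ 0.353.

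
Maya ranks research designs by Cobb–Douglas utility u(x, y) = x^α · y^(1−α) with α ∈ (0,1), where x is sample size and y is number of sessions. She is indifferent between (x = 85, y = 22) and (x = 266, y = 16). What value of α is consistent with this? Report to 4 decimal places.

α ≈ 0.2182

Indifference: 85^α · 22^(1−α) = 266^α · 16^(1−α).
Rearrange to (85/266)^α = (16/22)^(1−α) and take logs: α·-1.1408451 = (1−α)·-0.3184537.
Thus α·(-1.4592988) = -0.3184537, so α = -0.3184537/-1.4592988 ≈ 0.2182.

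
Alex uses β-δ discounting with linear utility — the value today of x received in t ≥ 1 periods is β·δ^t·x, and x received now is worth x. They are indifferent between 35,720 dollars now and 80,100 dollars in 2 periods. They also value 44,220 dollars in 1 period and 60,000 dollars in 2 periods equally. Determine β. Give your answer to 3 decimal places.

β ≈ 0.821

From the later pair, β·δ^1·44220 = β·δ^2·60000; dividing through, δ = 44220/60000 = 0.73700.
Now use the now-vs-future pair: 35720 = β·δ^2·80100 gives β = 35720/(0.54317·80100) ≈ 0.821.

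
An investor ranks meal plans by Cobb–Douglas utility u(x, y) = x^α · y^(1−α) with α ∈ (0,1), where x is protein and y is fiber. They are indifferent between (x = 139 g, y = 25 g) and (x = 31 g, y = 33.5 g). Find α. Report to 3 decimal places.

Set the two utilities equal: 139^α·25^(1−α) = 31^α·33.5^(1−α).
Taking logs: α·ln 139 + (1−α)·ln 25 = α·ln 31 + (1−α)·ln 33.5, i.e. α·1.500487 = (1−α)·0.292670.
So α/(1−α) = (0.292670)/(1.500487) = 0.195050, and α = 0.195050/1.195050 ≈ 0.163.

α ≈ 0.163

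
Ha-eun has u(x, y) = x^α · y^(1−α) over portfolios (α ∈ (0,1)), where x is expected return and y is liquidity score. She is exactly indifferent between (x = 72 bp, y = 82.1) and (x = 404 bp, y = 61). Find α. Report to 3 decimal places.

α ≈ 0.147

Indifference: 72^α · 82.1^(1−α) = 404^α · 61^(1−α).
Taking logs: α·ln 72 + (1−α)·ln 82.1 = α·ln 404 + (1−α)·ln 61, i.e. α·-1.724749 = (1−α)·-0.297064.
So α/(1−α) = (-0.297064)/(-1.724749) = 0.172236, and α = 0.172236/1.172236 ≈ 0.147.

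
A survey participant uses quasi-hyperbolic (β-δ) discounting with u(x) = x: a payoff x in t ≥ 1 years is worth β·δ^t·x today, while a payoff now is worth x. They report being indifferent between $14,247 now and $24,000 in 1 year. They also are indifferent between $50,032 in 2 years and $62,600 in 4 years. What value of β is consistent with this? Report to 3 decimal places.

Both payoffs in the second observation are in the future, so β drops out: δ^2·50032 = δ^4·62600 ⇒ δ^2 = 50032/62600 = 0.79923, so δ = 0.89400.
The first indifference: 14247 = β·δ·24000, so β = 14247/(δ·24000) = 14247/(0.89400·24000) ≈ 0.664.

β ≈ 0.664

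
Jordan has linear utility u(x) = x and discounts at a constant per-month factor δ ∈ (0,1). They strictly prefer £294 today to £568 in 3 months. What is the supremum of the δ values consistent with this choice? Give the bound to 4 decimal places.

δ < 0.8029

Under u(x) = x this choice says 294 > δ^3·568.
So δ^3 < 294/568 = 0.51761; taking the cube root of both positive sides preserves the inequality.
δ < (294/568)^(1/3) ≈ 0.8029.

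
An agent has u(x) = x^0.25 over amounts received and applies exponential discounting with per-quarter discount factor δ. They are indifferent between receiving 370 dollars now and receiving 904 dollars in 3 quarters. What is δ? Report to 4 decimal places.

δ ≈ 0.9283

The payoff in 3 quarters is discounted by δ^3, so u(370) = δ^3·u(904) and δ^3 = u(370)/u(904).
Since u(x) = x^0.25, δ^3 = (370/904)^0.25 = 0.40929^0.25 = 0.79985.
Hence δ = (0.79985)^(1/3) = 0.928260.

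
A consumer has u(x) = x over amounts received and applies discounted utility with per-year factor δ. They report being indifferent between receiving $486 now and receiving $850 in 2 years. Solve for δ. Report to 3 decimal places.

δ ≈ 0.756

The payoff in 2 years is discounted by δ^2, so u(486) = δ^2·u(850) and δ^2 = u(486)/u(850).
With u(x) = x: δ^2 = 486/850 = 0.57176.
Hence δ = (0.57176)^(1/2) = 0.75615.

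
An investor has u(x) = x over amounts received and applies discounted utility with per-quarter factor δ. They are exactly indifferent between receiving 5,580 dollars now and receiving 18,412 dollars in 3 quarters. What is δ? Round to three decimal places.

δ ≈ 0.672

Equating discounted utilities: u(5580) = δ^3·u(18412) ⇒ δ^3 = u(5580)/u(18412).
With u(x) = x: δ^3 = 5580/18412 = 0.30306.
So δ = 0.30306^(1/3) ≈ 0.672.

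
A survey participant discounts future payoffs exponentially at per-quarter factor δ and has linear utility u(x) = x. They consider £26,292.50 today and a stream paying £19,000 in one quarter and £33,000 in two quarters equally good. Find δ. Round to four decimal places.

δ ≈ 0.6500

Present value of the stream is 19000·δ + 33000·δ². Indifference gives 19000δ + 33000δ² = 26292.50.
Rearranged: 33000δ² + 19000δ − 26292.50 = 0.
δ = (−19000 + √(19000² + 4·33000·26292.50)) / (2·33000) = (−19000 + √3831610000.00) / 66000 ≈ 0.6500.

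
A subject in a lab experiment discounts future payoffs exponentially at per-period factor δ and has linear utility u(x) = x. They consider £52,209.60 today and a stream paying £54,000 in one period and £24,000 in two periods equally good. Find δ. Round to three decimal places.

δ ≈ 0.730

Present value of the stream is 54000·δ + 24000·δ². Indifference gives 54000δ + 24000δ² = 52209.60.
Rearranged: 24000δ² + 54000δ − 52209.60 = 0.
By the quadratic formula (taking the positive root), δ = (−54000 + √7928121600.00) / 48000 ≈ 0.730.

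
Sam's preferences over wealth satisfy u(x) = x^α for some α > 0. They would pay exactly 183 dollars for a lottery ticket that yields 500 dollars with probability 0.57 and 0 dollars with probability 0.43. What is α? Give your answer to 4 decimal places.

EU(lottery) = 0.57·500^α + 0.43·0 = 0.57·500^α.
Setting u(183) equal to that: 183^α = 0.57·500^α ⇒ (183/500)^α = 0.57.
Take logs: α = ln 0.57 / ln(183/500) ≈ 0.559254.

α ≈ 0.5593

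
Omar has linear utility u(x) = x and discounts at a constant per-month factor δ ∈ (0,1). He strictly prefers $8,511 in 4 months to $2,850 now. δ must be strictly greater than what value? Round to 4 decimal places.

Under u(x) = x this choice says 2850 < δ^4·8511.
So δ^4 > 2850/8511 = 0.33486; taking the 4th root of both positive sides preserves the inequality.
δ > 0.33486^(1/4) = 0.7607.

δ > 0.7607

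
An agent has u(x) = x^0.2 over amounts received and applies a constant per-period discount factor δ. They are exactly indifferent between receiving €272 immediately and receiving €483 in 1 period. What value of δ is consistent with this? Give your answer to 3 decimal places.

Indifference means u(272) = δ · u(483), so δ = u(272)/u(483).
With u(x) = x^0.2: δ = 272^0.2/483^0.2 = (272/483)^0.2 = 0.89151.

δ ≈ 0.892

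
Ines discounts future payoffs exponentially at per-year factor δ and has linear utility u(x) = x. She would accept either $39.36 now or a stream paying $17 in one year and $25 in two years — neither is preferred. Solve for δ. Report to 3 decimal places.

δ ≈ 0.960

The stream is worth 17δ + 25δ² today, so 17δ + 25δ² = 39.36.
That is, 25δ² + 17δ − 39.36 = 0, a quadratic in δ.
By the quadratic formula (taking the positive root), δ = (−17 + √4225.00) / 50 ≈ 0.960.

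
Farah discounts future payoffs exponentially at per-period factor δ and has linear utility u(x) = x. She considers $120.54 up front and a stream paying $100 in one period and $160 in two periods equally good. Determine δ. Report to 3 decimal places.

Equating present values: 120.54 = 100δ + 160δ².
So 160δ² + 100δ − 120.54 = 0.
δ = (−100 + √(100² + 4·160·120.54)) / (2·160) = (−100 + √87145.60) / 320 ≈ 0.610.

δ ≈ 0.610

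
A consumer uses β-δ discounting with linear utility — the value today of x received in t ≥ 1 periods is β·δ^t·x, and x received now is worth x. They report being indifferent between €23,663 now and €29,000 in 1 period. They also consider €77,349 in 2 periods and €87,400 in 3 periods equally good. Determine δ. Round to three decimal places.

From the later pair, β·δ^2·77349 = β·δ^3·87400; dividing through, δ = 77349/87400 = 0.88500.

δ ≈ 0.885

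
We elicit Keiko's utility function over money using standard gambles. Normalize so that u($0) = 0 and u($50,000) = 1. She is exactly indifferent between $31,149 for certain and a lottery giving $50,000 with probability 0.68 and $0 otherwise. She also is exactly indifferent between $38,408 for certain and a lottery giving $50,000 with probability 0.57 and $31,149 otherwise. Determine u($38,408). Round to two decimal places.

0.86

From the first indifference, u($31,149) = 0.68·u($50,000) + 0.32·u($0) = 0.68·1 + 0.32·0 = 0.68.
Chaining: u($38,408) = 0.57·1.00 + 0.43·0.68 = 0.8624.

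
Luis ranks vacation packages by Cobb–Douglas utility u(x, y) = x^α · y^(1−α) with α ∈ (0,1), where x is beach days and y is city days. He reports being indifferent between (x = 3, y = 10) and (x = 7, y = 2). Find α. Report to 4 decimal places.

Set the two utilities equal: 3^α·10^(1−α) = 7^α·2^(1−α).
Taking logs: α·ln 3 + (1−α)·ln 10 = α·ln 7 + (1−α)·ln 2, i.e. α·-0.8472979 = (1−α)·-1.6094379.
With A = -0.8472979 and B = -1.6094379: α·A = (1−α)·B, so α = B/(A+B) = -1.6094379/-2.4567358 ≈ 0.6551.

α ≈ 0.6551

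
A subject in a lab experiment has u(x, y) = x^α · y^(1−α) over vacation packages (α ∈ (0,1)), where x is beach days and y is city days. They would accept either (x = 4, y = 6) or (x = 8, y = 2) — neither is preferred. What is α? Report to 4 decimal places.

Set the two utilities equal: 4^α·6^(1−α) = 8^α·2^(1−α).
Taking logs: α·ln 4 + (1−α)·ln 6 = α·ln 8 + (1−α)·ln 2, i.e. α·-0.6931472 = (1−α)·-1.0986123.
With A = -0.6931472 and B = -1.0986123: α·A = (1−α)·B, so α = B/(A+B) = -1.0986123/-1.7917595 ≈ 0.6131.

α ≈ 0.6131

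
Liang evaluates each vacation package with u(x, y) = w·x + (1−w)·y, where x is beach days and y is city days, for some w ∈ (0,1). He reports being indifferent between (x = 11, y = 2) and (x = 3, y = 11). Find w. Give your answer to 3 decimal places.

Indifference: w·11 + (1−w)·2 = w·3 + (1−w)·11.
Rearranging, 8·w − 9·(1−w) = 0.
So w/(1−w) = 9/8 = 1.1250, giving w = 9/(8+9) = 0.529.

w = 0.529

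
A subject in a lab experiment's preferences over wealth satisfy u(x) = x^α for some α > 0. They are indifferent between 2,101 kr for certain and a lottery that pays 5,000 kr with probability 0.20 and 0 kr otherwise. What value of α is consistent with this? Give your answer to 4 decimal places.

The lottery's expected utility is 0.20·u(5000) + 0.80·u(0) = 0.20·5000^α (since u(0) = 0 for α > 0).
Indifference: 2101^α = 0.20·5000^α, so (2101/5000)^α = 0.20.
α = ln(0.20) / ln(2101/5000) = -1.6094379/-0.8670245 ≈ 1.8563.

α ≈ 1.8563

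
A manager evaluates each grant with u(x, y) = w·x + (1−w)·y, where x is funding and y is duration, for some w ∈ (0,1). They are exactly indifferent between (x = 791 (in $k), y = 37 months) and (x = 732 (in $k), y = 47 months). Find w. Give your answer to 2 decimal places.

w = 0.14

Equating utilities: w·791 + (1−w)·37 = w·732 + (1−w)·47.
Collecting terms: w·59 = (1−w)·10.
The marginal rate of substitution is 10/59, so w = 10/(59+10) = 0.14.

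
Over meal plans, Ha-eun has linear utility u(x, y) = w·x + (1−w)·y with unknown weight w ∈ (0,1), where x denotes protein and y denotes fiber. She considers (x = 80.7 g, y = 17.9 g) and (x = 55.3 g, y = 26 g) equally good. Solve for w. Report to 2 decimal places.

Indifference: w·80.7 + (1−w)·17.9 = w·55.3 + (1−w)·26.
Rearranging, 25.4·w − 8.1·(1−w) = 0.
Hence w = 8.1/(25.4+8.1) = 8.1/33.5 = 0.24.

w = 0.24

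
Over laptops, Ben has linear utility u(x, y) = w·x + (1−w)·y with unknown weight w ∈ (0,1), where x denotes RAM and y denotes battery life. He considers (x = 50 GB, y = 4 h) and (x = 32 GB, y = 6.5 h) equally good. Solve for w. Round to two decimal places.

Equating utilities: w·50 + (1−w)·4 = w·32 + (1−w)·6.5.
Rearranging, 18·w − 2.5·(1−w) = 0.
Hence w = 2.5/(18+2.5) = 2.5/20.5 = 0.12.

w = 0.12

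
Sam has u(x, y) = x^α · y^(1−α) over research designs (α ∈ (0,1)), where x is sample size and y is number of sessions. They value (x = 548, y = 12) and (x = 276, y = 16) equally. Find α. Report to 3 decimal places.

α ≈ 0.295

Set the two utilities equal: 548^α·12^(1−α) = 276^α·16^(1−α).
Taking logs: α·ln 548 + (1−α)·ln 12 = α·ln 276 + (1−α)·ln 16, i.e. α·0.685874 = (1−α)·0.287682.
So α/(1−α) = (0.287682)/(0.685874) = 0.419439, and α = 0.419439/1.419439 ≈ 0.295.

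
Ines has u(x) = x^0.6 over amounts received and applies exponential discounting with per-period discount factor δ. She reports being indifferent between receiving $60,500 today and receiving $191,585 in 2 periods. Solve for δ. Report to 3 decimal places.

δ ≈ 0.708

The payoff in 2 periods is discounted by δ^2, so u(60500) = δ^2·u(191585) and δ^2 = u(60500)/u(191585).
With u(x) = x^0.6: δ^2 = 60500^0.6/191585^0.6 = (60500/191585)^0.6 = 0.50077.
Hence δ = (0.50077)^(1/2) = 0.70765.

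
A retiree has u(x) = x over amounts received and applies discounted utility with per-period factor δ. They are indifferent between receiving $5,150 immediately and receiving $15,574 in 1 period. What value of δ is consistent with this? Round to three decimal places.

δ ≈ 0.331

Indifference means u(5150) = δ · u(15574), so δ = u(5150)/u(15574).
With u(x) = x: δ = 5150/15574 = 0.33068.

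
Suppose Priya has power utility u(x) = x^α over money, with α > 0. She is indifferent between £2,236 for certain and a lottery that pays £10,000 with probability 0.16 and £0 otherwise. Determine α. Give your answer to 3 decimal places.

Since u(0) = 0, the lottery's EU is 0.16·10000^α.
Setting u(2236) equal to that: 2236^α = 0.16·10000^α ⇒ (2236/10000)^α = 0.16.
Taking logs: α·ln(2236/10000) = ln(0.16), so α = -1.832581 / -1.497897 ≈ 1.223.

α ≈ 1.223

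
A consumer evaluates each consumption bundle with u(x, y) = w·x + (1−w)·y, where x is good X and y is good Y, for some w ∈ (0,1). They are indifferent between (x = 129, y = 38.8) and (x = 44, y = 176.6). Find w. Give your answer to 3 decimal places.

u(129,38.8) = u(44,176.6) means w·129 + (1−w)·38.8 = w·44 + (1−w)·176.6.
Rearranging, 85·w − 137.8·(1−w) = 0.
So w/(1−w) = 137.8/85 = 1.6212, giving w = 137.8/(85+137.8) = 0.618.

w = 0.618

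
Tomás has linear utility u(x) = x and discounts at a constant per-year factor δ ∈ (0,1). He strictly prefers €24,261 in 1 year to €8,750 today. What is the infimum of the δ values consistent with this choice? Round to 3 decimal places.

δ > 0.361

Comparing present values: 8750 < δ·24261.
Dividing through by 24261 gives δ > 0.36066.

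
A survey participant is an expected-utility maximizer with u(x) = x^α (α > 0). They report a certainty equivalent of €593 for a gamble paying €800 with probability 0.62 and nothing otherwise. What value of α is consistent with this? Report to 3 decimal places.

Since u(0) = 0, the lottery's EU is 0.62·800^α.
Setting u(593) equal to that: 593^α = 0.62·800^α ⇒ (593/800)^α = 0.62.
Taking logs: α·ln(593/800) = ln(0.62), so α = -0.478036 / -0.299417 ≈ 1.597.

α ≈ 1.597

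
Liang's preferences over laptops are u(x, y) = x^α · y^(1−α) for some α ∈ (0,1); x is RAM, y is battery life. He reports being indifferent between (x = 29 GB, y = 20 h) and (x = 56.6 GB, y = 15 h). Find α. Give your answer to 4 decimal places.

Set the two utilities equal: 29^α·20^(1−α) = 56.6^α·15^(1−α).
(29/56.6)^α = (15/20)^(1−α); take logs: α·ln(29/56.6) = (1−α)·ln(15/20), i.e. α·-0.6687132 = (1−α)·-0.2876821.
So α/(1−α) = (-0.2876821)/(-0.6687132) = 0.4302025, and α = 0.4302025/1.4302025 ≈ 0.3008.

α ≈ 0.3008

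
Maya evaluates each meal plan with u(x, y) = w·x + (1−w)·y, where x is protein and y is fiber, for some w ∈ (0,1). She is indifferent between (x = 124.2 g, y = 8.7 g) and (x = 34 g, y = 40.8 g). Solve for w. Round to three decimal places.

Indifference: w·124.2 + (1−w)·8.7 = w·34 + (1−w)·40.8.
w·(124.2−34) = (1−w)·(40.8−8.7), i.e. w·90.2 = (1−w)·32.1.
So w/(1−w) = 32.1/90.2 = 0.3559, giving w = 32.1/(90.2+32.1) = 0.262.

w = 0.262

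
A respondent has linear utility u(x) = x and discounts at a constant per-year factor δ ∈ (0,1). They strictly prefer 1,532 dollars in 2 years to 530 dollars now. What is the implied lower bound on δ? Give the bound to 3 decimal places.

δ > 0.588

Under u(x) = x this choice says 530 < δ^2·1532.
So δ^2 > 530/1532 = 0.34595; taking the square root of both positive sides preserves the inequality.
δ > 0.34595^(1/2) = 0.588.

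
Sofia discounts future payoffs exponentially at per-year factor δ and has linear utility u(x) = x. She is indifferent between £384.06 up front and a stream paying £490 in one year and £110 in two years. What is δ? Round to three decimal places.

δ ≈ 0.680

Present value of the stream is 490·δ + 110·δ². Indifference gives 490δ + 110δ² = 384.06.
Rearranged: 110δ² + 490δ − 384.06 = 0.
δ = (−490 + √(490² + 4·110·384.06)) / (2·110) = (−490 + √409086.40) / 220 ≈ 0.680.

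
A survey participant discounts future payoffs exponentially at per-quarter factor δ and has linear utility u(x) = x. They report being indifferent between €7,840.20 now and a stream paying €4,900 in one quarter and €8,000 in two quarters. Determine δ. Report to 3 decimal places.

The stream is worth 4900δ + 8000δ² today, so 4900δ + 8000δ² = 7840.20.
That is, 8000δ² + 4900δ − 7840.20 = 0, a quadratic in δ.
δ = (−4900 + √(4900² + 4·8000·7840.20)) / (2·8000) = (−4900 + √274896400.00) / 16000 ≈ 0.730.

δ ≈ 0.730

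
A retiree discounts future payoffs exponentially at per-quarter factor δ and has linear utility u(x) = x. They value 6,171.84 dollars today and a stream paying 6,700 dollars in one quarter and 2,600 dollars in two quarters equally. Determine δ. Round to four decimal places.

Equating present values: 6171.84 = 6700δ + 2600δ².
So 2600δ² + 6700δ − 6171.84 = 0.
The positive root is δ = [−6700 + √(6700² + 4·2600·6171.84)] / (2·2600) = (−6700 + 10444.000)/5200 ≈ 0.7200.

δ ≈ 0.7200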